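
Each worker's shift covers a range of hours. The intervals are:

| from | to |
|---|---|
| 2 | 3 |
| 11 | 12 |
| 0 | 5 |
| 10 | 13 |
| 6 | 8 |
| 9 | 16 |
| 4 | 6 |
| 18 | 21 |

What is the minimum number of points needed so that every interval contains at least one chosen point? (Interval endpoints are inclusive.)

By right end: [2,3]  [0,5]  [4,6]  [6,8]  [11,12]  [10,13]  [9,16]  [18,21]
[2,3] uncovered → point at 3; [4,6] uncovered → point at 6; [11,12] uncovered → point at 12; [18,21] uncovered → point at 21.
Points: 3, 6, 12, 21 (4 total).

4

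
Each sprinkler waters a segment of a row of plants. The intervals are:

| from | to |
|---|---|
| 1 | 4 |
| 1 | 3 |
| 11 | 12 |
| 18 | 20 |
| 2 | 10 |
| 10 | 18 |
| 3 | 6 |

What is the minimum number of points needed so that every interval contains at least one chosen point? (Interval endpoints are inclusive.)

3

Sorted: [1,3] [1,4] [3,6] [2,10] [11,12] [10,18] [18,20]
{[1,3],[1,4],[3,6],[2,10]} hit by 3; {[11,12],[10,18]} hit by 12; {[18,20]} hit by 20.
Points: 3, 12, 20 (3 total).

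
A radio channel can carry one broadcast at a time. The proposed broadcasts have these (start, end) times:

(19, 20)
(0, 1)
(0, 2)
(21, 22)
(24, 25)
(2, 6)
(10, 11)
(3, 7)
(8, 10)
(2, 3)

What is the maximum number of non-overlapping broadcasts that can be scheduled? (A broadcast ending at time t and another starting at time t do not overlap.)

8

By end time: (0,1), (0,2), (2,3), (2,6), (3,7), (8,10), (10,11), (19,20), (21,22), (24,25).
Pick (0,1); next start ≥ 1 → (2,3); next start ≥ 3 → (3,7); next start ≥ 7 → (8,10); next start ≥ 10 → (10,11); next start ≥ 11 → (19,20); next start ≥ 20 → (21,22); next start ≥ 22 → (24,25).
Selected 8 broadcasts.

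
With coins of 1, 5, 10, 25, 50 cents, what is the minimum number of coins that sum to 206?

Use the largest denomination that fits, subtract, and repeat.
206 − 4×50→6 − 1×5→1 − 1×1→0
Total coins = 4 + 1 + 1 = 6

6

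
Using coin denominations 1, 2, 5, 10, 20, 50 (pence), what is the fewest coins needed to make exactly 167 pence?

167 = 3×50 + 1×10 + 1×5 + 1×2
Total coins = 3 + 1 + 1 + 1 = 6

6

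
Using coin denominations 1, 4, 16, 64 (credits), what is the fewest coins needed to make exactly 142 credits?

142 − 2×64→14 − 3×4→2 − 2×1→0
Total coins = 2 + 3 + 2 = 7

7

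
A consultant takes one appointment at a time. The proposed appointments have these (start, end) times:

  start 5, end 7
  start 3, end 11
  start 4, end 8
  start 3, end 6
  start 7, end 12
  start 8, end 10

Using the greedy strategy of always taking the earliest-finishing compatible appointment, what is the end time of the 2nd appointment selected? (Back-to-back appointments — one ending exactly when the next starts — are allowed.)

10

By end time: (3,6), (5,7), (4,8), (8,10), (3,11), (7,12).
Pick (3,6); next start ≥ 6 → (8,10).
Selected: (3,6) (8,10)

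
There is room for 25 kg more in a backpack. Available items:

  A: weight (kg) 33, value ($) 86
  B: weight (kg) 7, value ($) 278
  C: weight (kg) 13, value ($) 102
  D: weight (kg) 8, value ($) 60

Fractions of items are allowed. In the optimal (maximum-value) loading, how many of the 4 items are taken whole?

2

Greedy by value/weight ratio, highest first.
Ratios (sorted): B 39.71, C 7.85, D 7.50, A 2.61
take B (7 @ 278); take C (13 @ 102); take 5/8 of D → 37.50. Capacity used 25/25.
2 item(s) taken whole; one partial (take 5/8 of D).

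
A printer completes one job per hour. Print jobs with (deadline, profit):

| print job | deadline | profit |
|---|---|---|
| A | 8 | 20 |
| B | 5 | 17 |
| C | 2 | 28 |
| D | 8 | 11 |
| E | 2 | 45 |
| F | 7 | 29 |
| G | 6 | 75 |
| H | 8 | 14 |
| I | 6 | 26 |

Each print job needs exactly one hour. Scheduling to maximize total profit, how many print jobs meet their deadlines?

Sort by profit descending; place each in the latest free slot ≤ its deadline.
By profit: G(d6,75), E(d2,45), F(d7,29), C(d2,28), I(d6,26), A(d8,20), B(d5,17), H(d8,14), D(d8,11)
G→slot 6; E→slot 2; F→slot 7; C→slot 1; I→slot 5; A→slot 8; B→slot 4; H→slot 3; D skipped.
8 of 9 scheduled.

8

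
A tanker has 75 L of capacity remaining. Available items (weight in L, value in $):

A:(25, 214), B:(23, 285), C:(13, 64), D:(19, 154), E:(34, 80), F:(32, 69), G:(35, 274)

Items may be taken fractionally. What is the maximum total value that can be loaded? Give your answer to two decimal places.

715.63

Greedy by value/weight ratio, highest first.
Order: B (285/23=12.39) > A (214/25=8.56) > D (154/19=8.11) > G (274/35=7.83) > C (64/13=4.92) > E (80/34=2.35) > F (69/32=2.16)
Fill: take B (23 @ 285) → take A (25 @ 214) → take D (19 @ 154) → take 8/35 of G → 62.63; 75/75 used.
Total value = 715.63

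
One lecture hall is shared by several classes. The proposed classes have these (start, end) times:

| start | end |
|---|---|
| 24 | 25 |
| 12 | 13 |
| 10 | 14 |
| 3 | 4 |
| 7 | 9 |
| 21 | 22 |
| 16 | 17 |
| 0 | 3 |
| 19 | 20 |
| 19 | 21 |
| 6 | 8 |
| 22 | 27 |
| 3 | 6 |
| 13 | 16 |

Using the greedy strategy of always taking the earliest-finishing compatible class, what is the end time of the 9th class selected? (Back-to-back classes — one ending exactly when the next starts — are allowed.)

25

By end time: (0,3), (3,4), (3,6), (6,8), (7,9), (12,13), (10,14), (13,16), (16,17), (19,20), (19,21), (21,22), (24,25), (22,27).
Pick (0,3); next start ≥ 3 → (3,4); next start ≥ 4 → (6,8); next start ≥ 8 → (12,13); next start ≥ 13 → (13,16); next start ≥ 16 → (16,17); next start ≥ 17 → (19,20); next start ≥ 20 → (21,22); next start ≥ 22 → (24,25).
Selected: (0,3) (3,4) (6,8) (12,13) (13,16) (16,17) (19,20) (21,22) (24,25)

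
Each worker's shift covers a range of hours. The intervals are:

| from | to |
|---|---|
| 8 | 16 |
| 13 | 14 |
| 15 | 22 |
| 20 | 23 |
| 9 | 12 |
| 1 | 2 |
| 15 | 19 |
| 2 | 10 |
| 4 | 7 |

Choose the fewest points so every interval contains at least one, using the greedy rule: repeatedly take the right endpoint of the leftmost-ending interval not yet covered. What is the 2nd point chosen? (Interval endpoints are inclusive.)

7

Process intervals by earliest right end; each time one isn't hit yet, stab at its right endpoint.
By right end: [1,2]  [4,7]  [2,10]  [9,12]  [13,14]  [8,16]  [15,19]  [15,22]  [20,23]
[1,2] uncovered → point at 2; [4,7] uncovered → point at 7; [9,12] uncovered → point at 12; [13,14] uncovered → point at 14; [15,19] uncovered → point at 19; [20,23] uncovered → point at 23.
Points: 2, 7, 12, 14, 19, 23 (6 total).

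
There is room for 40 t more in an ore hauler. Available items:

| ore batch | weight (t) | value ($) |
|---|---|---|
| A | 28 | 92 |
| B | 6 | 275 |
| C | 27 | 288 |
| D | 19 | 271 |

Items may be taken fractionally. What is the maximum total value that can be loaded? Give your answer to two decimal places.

Ratios (sorted): B 45.83, D 14.26, C 10.67, A 3.29
take B (6 @ 275); take D (19 @ 271); take 15/27 of C → 160.00. Capacity used 40/40.
Total value = 706.00

706.00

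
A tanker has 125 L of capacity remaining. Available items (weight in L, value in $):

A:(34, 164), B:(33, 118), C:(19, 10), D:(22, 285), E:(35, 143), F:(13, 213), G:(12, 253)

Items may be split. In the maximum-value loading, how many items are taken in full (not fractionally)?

Greedy by value/weight ratio, highest first.
Order: G (253/12=21.08) > F (213/13=16.38) > D (285/22=12.95) > A (164/34=4.82) > E (143/35=4.09) > B (118/33=3.58) > C (10/19=0.53)
Fill: take G (12 @ 253) → take F (13 @ 213) → take D (22 @ 285) → take A (34 @ 164) → take E (35 @ 143) → take 9/33 of B → 32.18; 125/125 used.
5 item(s) taken whole; one partial (take 9/33 of B).

5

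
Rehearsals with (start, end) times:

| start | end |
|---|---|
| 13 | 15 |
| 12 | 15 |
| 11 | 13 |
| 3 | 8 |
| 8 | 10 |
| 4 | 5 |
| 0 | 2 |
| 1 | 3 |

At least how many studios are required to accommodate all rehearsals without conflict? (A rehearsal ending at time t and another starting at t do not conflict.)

Events (time:±→running): 0:+→1 1:+→2 … peak 2.

2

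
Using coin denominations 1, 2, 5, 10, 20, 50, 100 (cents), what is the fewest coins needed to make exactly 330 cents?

Use the largest denomination that fits, subtract, and repeat.
330 = 3×100 + 1×20 + 1×10
Total coins = 3 + 1 + 1 = 5

5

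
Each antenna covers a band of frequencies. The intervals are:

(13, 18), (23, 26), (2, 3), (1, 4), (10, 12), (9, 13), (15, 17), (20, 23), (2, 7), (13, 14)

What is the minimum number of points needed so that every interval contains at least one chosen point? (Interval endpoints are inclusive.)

Process intervals by earliest right end; each time one isn't hit yet, stab at its right endpoint.
By right end: [2,3]  [1,4]  [2,7]  [10,12]  [9,13]  [13,14]  [15,17]  [13,18]  [20,23]  [23,26]
[2,3] uncovered → point at 3; [10,12] uncovered → point at 12; [13,14] uncovered → point at 14; [15,17] uncovered → point at 17; [20,23] uncovered → point at 23.
Points: 3, 12, 14, 17, 23 (5 total).

5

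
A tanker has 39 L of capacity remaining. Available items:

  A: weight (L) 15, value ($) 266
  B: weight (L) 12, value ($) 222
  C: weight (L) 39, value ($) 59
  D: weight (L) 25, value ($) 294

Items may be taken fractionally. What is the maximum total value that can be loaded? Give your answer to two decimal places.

629.12

Order: B (222/12=18.50) > A (266/15=17.73) > D (294/25=11.76) > C (59/39=1.51)
Fill: take B (12 @ 222) → take A (15 @ 266) → take 12/25 of D → 141.12; 39/39 used.
Total value = 629.12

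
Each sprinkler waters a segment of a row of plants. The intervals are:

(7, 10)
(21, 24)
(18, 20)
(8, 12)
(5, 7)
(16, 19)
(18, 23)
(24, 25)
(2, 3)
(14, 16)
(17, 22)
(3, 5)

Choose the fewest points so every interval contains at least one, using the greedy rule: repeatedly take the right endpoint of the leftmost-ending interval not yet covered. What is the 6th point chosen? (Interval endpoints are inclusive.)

Sorted: [2,3] [3,5] [5,7] [7,10] [8,12] [14,16] [16,19] [18,20] [17,22] [18,23] [21,24] [24,25]
{[2,3],[3,5]} hit by 3; {[5,7],[7,10]} hit by 7; {[8,12]} hit by 12; {[14,16],[16,19]} hit by 16; {[18,20],[17,22],[18,23]} hit by 20; {[21,24],[24,25]} hit by 24.
Points: 3, 7, 12, 16, 20, 24 (6 total).

24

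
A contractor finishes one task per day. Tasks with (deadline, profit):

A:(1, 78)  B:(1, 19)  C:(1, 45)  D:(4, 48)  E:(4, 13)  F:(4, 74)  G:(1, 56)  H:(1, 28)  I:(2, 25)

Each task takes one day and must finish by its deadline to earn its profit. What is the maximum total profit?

225

Sort by profit descending; place each in the latest free slot ≤ its deadline.
Profit order: A=78 F=74 G=56 D=48 C=45 H=28 I=25 B=19 E=13
Assign: A→slot 1, F→slot 4, G skipped, D→slot 3, C skipped, H skipped, I→slot 2, B skipped, E skipped.
Slots: [1:A] [2:I] [3:D] [4:F]
Profit = 78 + 25 + 48 + 74 = 225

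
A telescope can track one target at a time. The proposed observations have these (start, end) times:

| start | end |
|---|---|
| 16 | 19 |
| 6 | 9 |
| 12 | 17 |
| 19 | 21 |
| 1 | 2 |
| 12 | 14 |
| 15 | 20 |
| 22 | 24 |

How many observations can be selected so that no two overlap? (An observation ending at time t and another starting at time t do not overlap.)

6

Sorted by end: (1,2)  (6,9)  (12,14)  (12,17)  (16,19)  (15,20)  (19,21)  (22,24)
take (1,2); take (6,9); take (12,14); take (16,19); take (19,21); take (22,24).
Selected 6 observations.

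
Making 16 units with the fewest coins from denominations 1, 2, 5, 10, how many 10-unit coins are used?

16 − 1×10→6 − 1×5→1 − 1×1→0
Count of 10: 1

1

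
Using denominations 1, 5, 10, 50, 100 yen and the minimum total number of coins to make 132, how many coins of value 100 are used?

Greedy: take as many of the largest coin as possible, then repeat with the remainder.
132 − 1×100→32 − 3×10→2 − 2×1→0
Count of 100: 1

1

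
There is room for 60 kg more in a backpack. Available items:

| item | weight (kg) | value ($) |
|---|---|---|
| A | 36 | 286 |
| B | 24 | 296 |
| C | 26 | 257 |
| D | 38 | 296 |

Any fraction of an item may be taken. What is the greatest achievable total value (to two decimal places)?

632.44

Order: B (296/24=12.33) > C (257/26=9.88) > A (286/36=7.94) > D (296/38=7.79)
Fill: take B (24 @ 296) → take C (26 @ 257) → take 10/36 of A → 79.44; 60/60 used.
Total value = 632.44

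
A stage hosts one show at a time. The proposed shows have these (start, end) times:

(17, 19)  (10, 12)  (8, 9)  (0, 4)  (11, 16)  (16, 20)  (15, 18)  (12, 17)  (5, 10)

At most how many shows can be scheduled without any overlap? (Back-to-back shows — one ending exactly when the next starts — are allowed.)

Greedy by earliest finish: after sorting by end time, pick each interval compatible with the last pick.
By end time: (0,4), (8,9), (5,10), (10,12), (11,16), (12,17), (15,18), (17,19), (16,20).
Pick (0,4); next start ≥ 4 → (8,9); next start ≥ 9 → (10,12); next start ≥ 12 → (12,17); next start ≥ 17 → (17,19).
Selected 5 shows.

5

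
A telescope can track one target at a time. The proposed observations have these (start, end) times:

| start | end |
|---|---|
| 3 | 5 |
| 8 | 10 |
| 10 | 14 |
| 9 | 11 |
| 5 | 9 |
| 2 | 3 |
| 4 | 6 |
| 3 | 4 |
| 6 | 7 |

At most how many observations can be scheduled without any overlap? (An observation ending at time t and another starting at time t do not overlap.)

6

Sorted by end: (2,3)  (3,4)  (3,5)  (4,6)  (6,7)  (5,9)  (8,10)  (9,11)  (10,14)
take (2,3); take (3,4); take (4,6); take (6,7); skip (5,9); take (8,10); skip (9,11); take (10,14).
Selected 6 observations.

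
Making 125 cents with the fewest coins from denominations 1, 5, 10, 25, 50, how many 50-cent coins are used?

Use the largest denomination that fits, subtract, and repeat.
125 − 2×50→25 − 1×25→0
Count of 50: 2

2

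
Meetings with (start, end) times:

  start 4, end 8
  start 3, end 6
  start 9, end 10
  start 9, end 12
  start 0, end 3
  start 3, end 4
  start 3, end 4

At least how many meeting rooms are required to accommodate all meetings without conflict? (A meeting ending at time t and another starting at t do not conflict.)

Count concurrent intervals with a sweep; the peak is the room count.
Events (time:±→running): 0:+→1 3:-→0 3:+→1 3:+→2 3:+→3 … peak 3.

3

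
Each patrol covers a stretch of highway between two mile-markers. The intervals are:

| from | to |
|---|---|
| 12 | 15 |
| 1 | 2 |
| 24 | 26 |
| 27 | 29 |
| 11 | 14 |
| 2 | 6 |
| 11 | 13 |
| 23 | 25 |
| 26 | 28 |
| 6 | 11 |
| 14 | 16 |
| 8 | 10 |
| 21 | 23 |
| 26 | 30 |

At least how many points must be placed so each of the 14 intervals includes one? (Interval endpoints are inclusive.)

7

Process intervals by earliest right end; each time one isn't hit yet, stab at its right endpoint.
Sorted: [1,2] [2,6] [8,10] [6,11] [11,13] [11,14] [12,15] [14,16] [21,23] [23,25] [24,26] [26,28] [27,29] [26,30]
{[1,2],[2,6]} hit by 2; {[8,10],[6,11]} hit by 10; {[11,13],[11,14],[12,15]} hit by 13; {[14,16]} hit by 16; {[21,23],[23,25]} hit by 23; {[24,26],[26,28]} hit by 26; {[27,29],[26,30]} hit by 29.
Points: 2, 10, 13, 16, 23, 26, 29 (7 total).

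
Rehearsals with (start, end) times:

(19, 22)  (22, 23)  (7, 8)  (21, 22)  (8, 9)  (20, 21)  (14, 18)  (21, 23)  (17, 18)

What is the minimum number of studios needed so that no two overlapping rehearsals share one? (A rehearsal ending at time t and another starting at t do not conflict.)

The answer is the maximum number of intervals overlapping at any instant.
starts: [7, 8, 14, 17, 19, 20, 21, 21, 22]
ends:   [8, 9, 18, 18, 21, 22, 22, 23, 23]
s7→1 e8→0 s8→1 e9→0 s14→1 s17→2 e18→1 e18→0 s19→1 s20→2 e21→1 s21→2 s21→3  — peak 3.

3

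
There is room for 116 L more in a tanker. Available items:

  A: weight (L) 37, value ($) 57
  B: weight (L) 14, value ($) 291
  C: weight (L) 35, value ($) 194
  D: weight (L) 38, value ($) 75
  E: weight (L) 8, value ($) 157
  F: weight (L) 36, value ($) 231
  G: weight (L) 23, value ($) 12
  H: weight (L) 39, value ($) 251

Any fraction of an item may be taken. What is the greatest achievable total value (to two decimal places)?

Greedy by value/weight ratio, highest first.
Order: B (291/14=20.79) > E (157/8=19.62) > H (251/39=6.44) > F (231/36=6.42) > C (194/35=5.54) > D (75/38=1.97) > A (57/37=1.54) > G (12/23=0.52)
Fill: take B (14 @ 291) → take E (8 @ 157) → take H (39 @ 251) → take F (36 @ 231) → take 19/35 of C → 105.31; 116/116 used.
Total value = 1035.31

1035.31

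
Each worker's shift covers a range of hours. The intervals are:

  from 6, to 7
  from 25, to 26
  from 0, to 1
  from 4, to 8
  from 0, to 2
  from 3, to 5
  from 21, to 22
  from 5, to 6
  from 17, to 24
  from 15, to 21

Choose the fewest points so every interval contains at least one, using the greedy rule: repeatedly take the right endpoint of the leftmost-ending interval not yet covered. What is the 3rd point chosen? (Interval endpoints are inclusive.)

Sorted: [0,1] [0,2] [3,5] [5,6] [6,7] [4,8] [15,21] [21,22] [17,24] [25,26]
{[0,1],[0,2]} hit by 1; {[3,5],[5,6]} hit by 5; {[6,7],[4,8]} hit by 7; {[15,21],[21,22],[17,24]} hit by 21; {[25,26]} hit by 26.
Points: 1, 5, 7, 21, 26 (5 total).

7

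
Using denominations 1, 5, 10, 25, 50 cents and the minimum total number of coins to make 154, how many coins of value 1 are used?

4

Use the largest denomination that fits, subtract, and repeat.
154 − 3×50→4 − 4×1→0
Count of 1: 4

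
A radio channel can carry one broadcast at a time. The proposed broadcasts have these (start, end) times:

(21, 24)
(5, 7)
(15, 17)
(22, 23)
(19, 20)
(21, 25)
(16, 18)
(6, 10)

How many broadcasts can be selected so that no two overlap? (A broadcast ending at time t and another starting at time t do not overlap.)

Greedy by earliest finish: after sorting by end time, pick each interval compatible with the last pick.
By end time: (5,7), (6,10), (15,17), (16,18), (19,20), (22,23), (21,24), (21,25).
Pick (5,7); next start ≥ 7 → (15,17); next start ≥ 17 → (19,20); next start ≥ 20 → (22,23).
Selected 4 broadcasts.

4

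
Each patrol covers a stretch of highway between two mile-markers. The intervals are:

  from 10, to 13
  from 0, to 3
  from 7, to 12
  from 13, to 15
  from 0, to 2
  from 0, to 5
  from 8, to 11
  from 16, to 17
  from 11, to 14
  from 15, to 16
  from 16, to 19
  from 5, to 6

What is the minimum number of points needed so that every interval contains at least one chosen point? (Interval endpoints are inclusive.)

By right end: [0,2]  [0,3]  [0,5]  [5,6]  [8,11]  [7,12]  [10,13]  [11,14]  [13,15]  [15,16]  [16,17]  [16,19]
[0,2] uncovered → point at 2; [5,6] uncovered → point at 6; [8,11] uncovered → point at 11; [13,15] uncovered → point at 15; [16,17] uncovered → point at 17.
Points: 2, 6, 11, 15, 17 (5 total).

5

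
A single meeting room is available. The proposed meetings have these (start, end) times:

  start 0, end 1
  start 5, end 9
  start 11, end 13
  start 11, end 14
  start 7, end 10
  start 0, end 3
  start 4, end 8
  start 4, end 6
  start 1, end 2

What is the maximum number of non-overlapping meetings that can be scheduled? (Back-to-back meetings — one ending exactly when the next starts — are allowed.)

By end time: (0,1), (1,2), (0,3), (4,6), (4,8), (5,9), (7,10), (11,13), (11,14).
Pick (0,1); next start ≥ 1 → (1,2); next start ≥ 2 → (4,6); next start ≥ 6 → (7,10); next start ≥ 10 → (11,13).
Selected 5 meetings.

5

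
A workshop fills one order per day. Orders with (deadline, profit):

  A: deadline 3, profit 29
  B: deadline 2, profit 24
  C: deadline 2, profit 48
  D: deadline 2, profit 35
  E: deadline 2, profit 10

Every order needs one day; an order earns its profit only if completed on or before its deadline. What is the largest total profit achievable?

112

Sort by profit descending; place each in the latest free slot ≤ its deadline.
Profit order: C=48 D=35 A=29 B=24 E=10
Assign: C→slot 2, D→slot 1, A→slot 3, B skipped, E skipped.
Slots: [1:D] [2:C] [3:A]
Profit = 35 + 48 + 29 = 112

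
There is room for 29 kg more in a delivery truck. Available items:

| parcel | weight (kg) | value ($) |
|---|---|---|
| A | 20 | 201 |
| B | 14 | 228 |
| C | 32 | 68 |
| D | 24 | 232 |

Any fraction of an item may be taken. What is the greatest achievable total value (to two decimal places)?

378.75

Greedy by value/weight ratio, highest first.
Order: B (228/14=16.29) > A (201/20=10.05) > D (232/24=9.67) > C (68/32=2.12)
Fill: take B (14 @ 228) → take 15/20 of A → 150.75; 29/29 used.
Total value = 378.75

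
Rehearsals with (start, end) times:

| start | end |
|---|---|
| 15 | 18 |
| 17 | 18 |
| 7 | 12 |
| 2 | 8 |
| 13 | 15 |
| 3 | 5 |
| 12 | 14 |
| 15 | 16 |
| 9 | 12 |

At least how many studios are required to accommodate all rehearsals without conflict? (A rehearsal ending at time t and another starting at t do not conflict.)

2

starts: [2, 3, 7, 9, 12, 13, 15, 15, 17]
ends:   [5, 8, 12, 12, 14, 15, 16, 18, 18]
s2→1 s3→2  — peak 2.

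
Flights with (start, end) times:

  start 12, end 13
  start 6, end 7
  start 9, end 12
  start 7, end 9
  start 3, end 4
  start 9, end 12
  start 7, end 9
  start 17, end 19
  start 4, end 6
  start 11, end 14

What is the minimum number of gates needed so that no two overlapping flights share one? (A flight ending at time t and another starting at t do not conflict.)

3

Events (time:±→running): 3:+→1 4:-→0 4:+→1 6:-→0 6:+→1 7:-→0 7:+→1 7:+→2 9:-→1 9:-→0 9:+→1 9:+→2 11:+→3 … peak 3.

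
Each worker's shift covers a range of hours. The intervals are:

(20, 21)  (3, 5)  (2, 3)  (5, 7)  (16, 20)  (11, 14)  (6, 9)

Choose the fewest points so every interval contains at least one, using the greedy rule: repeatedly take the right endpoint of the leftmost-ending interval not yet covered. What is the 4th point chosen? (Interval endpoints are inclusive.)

20

Process intervals by earliest right end; each time one isn't hit yet, stab at its right endpoint.
By right end: [2,3]  [3,5]  [5,7]  [6,9]  [11,14]  [16,20]  [20,21]
[2,3] uncovered → point at 3; [5,7] uncovered → point at 7; [11,14] uncovered → point at 14; [16,20] uncovered → point at 20.
Points: 3, 7, 14, 20 (4 total).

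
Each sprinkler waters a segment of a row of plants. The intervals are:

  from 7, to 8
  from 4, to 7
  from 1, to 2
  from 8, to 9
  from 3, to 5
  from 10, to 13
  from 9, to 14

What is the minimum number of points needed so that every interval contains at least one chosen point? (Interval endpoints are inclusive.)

Process intervals by earliest right end; each time one isn't hit yet, stab at its right endpoint.
By right end: [1,2]  [3,5]  [4,7]  [7,8]  [8,9]  [10,13]  [9,14]
[1,2] uncovered → point at 2; [3,5] uncovered → point at 5; [7,8] uncovered → point at 8; [10,13] uncovered → point at 13.
Points: 2, 5, 8, 13 (4 total).

4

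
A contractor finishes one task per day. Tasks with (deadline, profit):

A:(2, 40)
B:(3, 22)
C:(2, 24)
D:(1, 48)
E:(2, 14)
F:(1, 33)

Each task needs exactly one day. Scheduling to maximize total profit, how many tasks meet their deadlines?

Sort by profit descending; place each in the latest free slot ≤ its deadline.
By profit: D(d1,48), A(d2,40), F(d1,33), C(d2,24), B(d3,22), E(d2,14)
D→slot 1; A→slot 2; F skipped; C skipped; B→slot 3; E skipped.
3 of 6 scheduled.

3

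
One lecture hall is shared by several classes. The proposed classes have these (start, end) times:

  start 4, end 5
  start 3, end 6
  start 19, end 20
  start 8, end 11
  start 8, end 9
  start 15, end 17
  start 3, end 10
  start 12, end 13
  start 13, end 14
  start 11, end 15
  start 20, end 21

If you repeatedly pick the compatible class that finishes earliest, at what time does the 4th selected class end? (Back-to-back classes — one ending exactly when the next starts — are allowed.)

Sorted by end: (4,5)  (3,6)  (8,9)  (3,10)  (8,11)  (12,13)  (13,14)  (11,15)  (15,17)  (19,20)  (20,21)
take (4,5); take (8,9); skip (8,11); take (12,13); take (13,14); skip (11,15); take (15,17); take (19,20); take (20,21).
Selected: (4,5) (8,9) (12,13) (13,14) (15,17) (19,20) (20,21)

14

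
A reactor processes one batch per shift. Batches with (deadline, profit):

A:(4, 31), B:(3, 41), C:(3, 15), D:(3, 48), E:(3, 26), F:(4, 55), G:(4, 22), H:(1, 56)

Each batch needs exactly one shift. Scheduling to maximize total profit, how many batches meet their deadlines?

4

Sort by profit descending; place each in the latest free slot ≤ its deadline.
By profit: H(d1,56), F(d4,55), D(d3,48), B(d3,41), A(d4,31), E(d3,26), G(d4,22), C(d3,15)
H→slot 1; F→slot 4; D→slot 3; B→slot 2; A skipped; E skipped; G skipped; C skipped.
4 of 8 scheduled.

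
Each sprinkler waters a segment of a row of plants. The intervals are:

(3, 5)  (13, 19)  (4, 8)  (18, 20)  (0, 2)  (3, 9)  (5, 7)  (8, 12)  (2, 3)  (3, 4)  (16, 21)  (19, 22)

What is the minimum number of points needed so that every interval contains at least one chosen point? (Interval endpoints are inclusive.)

5

Sort by right endpoint; whenever an interval is uncovered, place a point at its right end.
Sorted: [0,2] [2,3] [3,4] [3,5] [5,7] [4,8] [3,9] [8,12] [13,19] [18,20] [16,21] [19,22]
{[0,2],[2,3]} hit by 2; {[3,4],[3,5]} hit by 4; {[5,7],[4,8],[3,9]} hit by 7; {[8,12]} hit by 12; {[13,19],[18,20],[16,21],[19,22]} hit by 19.
Points: 2, 4, 7, 12, 19 (5 total).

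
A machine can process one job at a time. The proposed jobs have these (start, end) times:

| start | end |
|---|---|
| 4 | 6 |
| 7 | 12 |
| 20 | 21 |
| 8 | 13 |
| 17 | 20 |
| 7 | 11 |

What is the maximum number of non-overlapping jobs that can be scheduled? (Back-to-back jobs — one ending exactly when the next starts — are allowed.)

4

By end time: (4,6), (7,11), (7,12), (8,13), (17,20), (20,21).
Pick (4,6); next start ≥ 6 → (7,11); next start ≥ 11 → (17,20); next start ≥ 20 → (20,21).
Selected 4 jobs.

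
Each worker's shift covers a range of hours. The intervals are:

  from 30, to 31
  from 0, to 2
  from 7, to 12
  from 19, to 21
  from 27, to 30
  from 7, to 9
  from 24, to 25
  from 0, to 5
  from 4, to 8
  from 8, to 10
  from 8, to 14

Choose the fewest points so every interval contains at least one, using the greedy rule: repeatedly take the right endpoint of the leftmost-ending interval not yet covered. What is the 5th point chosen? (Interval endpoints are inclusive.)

Process intervals by earliest right end; each time one isn't hit yet, stab at its right endpoint.
Sorted: [0,2] [0,5] [4,8] [7,9] [8,10] [7,12] [8,14] [19,21] [24,25] [27,30] [30,31]
{[0,2],[0,5]} hit by 2; {[4,8],[7,9],[8,10],[7,12],[8,14]} hit by 8; {[19,21]} hit by 21; {[24,25]} hit by 25; {[27,30],[30,31]} hit by 30.
Points: 2, 8, 21, 25, 30 (5 total).

30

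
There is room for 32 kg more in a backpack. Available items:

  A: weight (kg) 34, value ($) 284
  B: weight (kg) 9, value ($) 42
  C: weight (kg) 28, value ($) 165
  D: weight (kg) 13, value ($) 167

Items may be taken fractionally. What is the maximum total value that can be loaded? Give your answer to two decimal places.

325.71

Ratios (sorted): D 12.85, A 8.35, C 5.89, B 4.67
take D (13 @ 167); take 19/34 of A → 158.71. Capacity used 32/32.
Total value = 325.71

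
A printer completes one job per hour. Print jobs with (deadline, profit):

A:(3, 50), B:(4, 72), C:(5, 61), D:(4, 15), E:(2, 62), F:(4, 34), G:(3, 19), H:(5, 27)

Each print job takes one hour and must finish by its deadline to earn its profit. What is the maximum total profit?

Profit order: B=72 E=62 C=61 A=50 F=34 H=27 G=19 D=15
Assign: B→slot 4, E→slot 2, C→slot 5, A→slot 3, F→slot 1, H skipped, G skipped, D skipped.
Slots: [1:F] [2:E] [3:A] [4:B] [5:C]
Profit = 34 + 62 + 50 + 72 + 61 = 279

279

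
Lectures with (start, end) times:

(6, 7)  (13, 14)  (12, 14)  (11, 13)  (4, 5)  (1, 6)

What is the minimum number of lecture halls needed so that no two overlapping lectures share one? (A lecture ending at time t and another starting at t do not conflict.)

2

The answer is the maximum number of intervals overlapping at any instant.
Events (time:±→running): 1:+→1 4:+→2 … peak 2.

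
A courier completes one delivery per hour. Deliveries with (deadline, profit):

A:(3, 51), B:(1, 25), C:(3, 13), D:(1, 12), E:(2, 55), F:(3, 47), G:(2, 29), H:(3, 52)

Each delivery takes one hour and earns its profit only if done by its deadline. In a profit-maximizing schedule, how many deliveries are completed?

Take jobs in profit order; each goes to the latest open slot no later than its deadline.
Profit order: E=55 H=52 A=51 F=47 G=29 B=25 C=13 D=12
Assign: E→slot 2, H→slot 3, A→slot 1, F skipped, G skipped, B skipped, C skipped, D skipped.
Slots: [1:A] [2:E] [3:H]
3 of 8 scheduled.

3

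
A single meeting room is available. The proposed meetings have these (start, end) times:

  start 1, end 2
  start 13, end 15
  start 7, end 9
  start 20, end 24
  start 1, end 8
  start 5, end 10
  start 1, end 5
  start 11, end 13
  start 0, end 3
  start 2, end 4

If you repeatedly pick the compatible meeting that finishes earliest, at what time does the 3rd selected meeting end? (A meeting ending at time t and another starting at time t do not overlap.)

9

Greedy by earliest finish: after sorting by end time, pick each interval compatible with the last pick.
By end time: (1,2), (0,3), (2,4), (1,5), (1,8), (7,9), (5,10), (11,13), (13,15), (20,24).
Pick (1,2); next start ≥ 2 → (2,4); next start ≥ 4 → (7,9); next start ≥ 9 → (11,13); next start ≥ 13 → (13,15); next start ≥ 15 → (20,24).
Selected: (1,2) (2,4) (7,9) (11,13) (13,15) (20,24)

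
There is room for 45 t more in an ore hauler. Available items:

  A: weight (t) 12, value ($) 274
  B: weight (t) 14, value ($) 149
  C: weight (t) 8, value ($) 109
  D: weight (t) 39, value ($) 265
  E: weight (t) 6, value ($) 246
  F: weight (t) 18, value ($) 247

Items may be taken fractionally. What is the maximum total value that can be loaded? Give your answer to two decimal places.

Ratios (sorted): E 41.00, A 22.83, F 13.72, C 13.62, B 10.64, D 6.79
take E (6 @ 246); take A (12 @ 274); take F (18 @ 247); take C (8 @ 109); take 1/14 of B → 10.64. Capacity used 45/45.
Total value = 886.64

886.64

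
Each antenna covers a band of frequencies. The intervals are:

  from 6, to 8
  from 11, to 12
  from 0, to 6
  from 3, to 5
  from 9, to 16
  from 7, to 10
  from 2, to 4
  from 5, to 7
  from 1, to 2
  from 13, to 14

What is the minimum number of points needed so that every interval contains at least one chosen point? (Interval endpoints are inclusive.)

Sorted: [1,2] [2,4] [3,5] [0,6] [5,7] [6,8] [7,10] [11,12] [13,14] [9,16]
{[1,2],[2,4]} hit by 2; {[3,5],[0,6],[5,7]} hit by 5; {[6,8],[7,10]} hit by 8; {[11,12]} hit by 12; {[13,14],[9,16]} hit by 14.
Points: 2, 5, 8, 12, 14 (5 total).

5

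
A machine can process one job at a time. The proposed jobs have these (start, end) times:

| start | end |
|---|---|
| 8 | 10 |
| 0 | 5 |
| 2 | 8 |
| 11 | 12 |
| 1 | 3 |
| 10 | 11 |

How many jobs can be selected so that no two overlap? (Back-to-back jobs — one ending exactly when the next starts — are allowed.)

Sort by end time and greedily take each interval whose start is ≥ the last chosen end.
By end time: (1,3), (0,5), (2,8), (8,10), (10,11), (11,12).
Pick (1,3); next start ≥ 3 → (8,10); next start ≥ 10 → (10,11); next start ≥ 11 → (11,12).
Selected 4 jobs.

4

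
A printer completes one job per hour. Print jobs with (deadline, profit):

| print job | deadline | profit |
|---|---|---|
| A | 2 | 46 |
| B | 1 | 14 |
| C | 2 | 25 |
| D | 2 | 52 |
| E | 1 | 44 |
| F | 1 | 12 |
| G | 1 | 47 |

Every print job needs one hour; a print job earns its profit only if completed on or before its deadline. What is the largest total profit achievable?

Take jobs in profit order; each goes to the latest open slot no later than its deadline.
Profit order: D=52 G=47 A=46 E=44 C=25 B=14 F=12
Assign: D→slot 2, G→slot 1, A skipped, E skipped, C skipped, B skipped, F skipped.
Slots: [1:G] [2:D]
Profit = 47 + 52 = 99

99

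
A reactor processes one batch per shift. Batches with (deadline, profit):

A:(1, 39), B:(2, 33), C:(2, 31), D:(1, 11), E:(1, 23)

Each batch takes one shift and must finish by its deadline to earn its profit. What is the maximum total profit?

72

Profit order: A=39 B=33 C=31 E=23 D=11
Assign: A→slot 1, B→slot 2, C skipped, E skipped, D skipped.
Slots: [1:A] [2:B]
Profit = 39 + 33 = 72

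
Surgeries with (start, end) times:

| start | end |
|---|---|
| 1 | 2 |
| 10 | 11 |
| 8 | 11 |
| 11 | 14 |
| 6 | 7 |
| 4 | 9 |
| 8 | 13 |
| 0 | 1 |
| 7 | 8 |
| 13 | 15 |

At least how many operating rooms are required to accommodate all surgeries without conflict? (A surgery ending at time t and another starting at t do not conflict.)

starts: [0, 1, 4, 6, 7, 8, 8, 10, 11, 13]
ends:   [1, 2, 7, 8, 9, 11, 11, 13, 14, 15]
s0→1 e1→0 s1→1 e2→0 s4→1 s6→2 e7→1 s7→2 e8→1 s8→2 s8→3  — peak 3.

3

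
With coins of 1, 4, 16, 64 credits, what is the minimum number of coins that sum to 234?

Use the largest denomination that fits, subtract, and repeat.
234 − 3×64→42 − 2×16→10 − 2×4→2 − 2×1→0
Total coins = 3 + 2 + 2 + 2 = 9

9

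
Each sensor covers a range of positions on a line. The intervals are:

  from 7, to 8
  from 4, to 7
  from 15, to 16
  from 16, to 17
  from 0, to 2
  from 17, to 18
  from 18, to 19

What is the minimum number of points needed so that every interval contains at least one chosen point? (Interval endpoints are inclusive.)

Sort by right endpoint; whenever an interval is uncovered, place a point at its right end.
By right end: [0,2]  [4,7]  [7,8]  [15,16]  [16,17]  [17,18]  [18,19]
[0,2] uncovered → point at 2; [4,7] uncovered → point at 7; [15,16] uncovered → point at 16; [17,18] uncovered → point at 18.
Points: 2, 7, 16, 18 (4 total).

4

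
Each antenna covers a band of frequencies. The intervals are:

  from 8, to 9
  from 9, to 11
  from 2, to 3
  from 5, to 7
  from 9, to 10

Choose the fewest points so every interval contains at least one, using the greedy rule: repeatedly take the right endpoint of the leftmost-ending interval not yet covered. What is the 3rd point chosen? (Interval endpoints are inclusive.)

By right end: [2,3]  [5,7]  [8,9]  [9,10]  [9,11]
[2,3] uncovered → point at 3; [5,7] uncovered → point at 7; [8,9] uncovered → point at 9.
Points: 3, 7, 9 (3 total).

9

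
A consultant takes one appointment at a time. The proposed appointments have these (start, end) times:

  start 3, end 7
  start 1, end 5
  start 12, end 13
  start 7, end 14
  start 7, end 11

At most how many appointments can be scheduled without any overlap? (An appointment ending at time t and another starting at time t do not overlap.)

3

Sorted by end: (1,5)  (3,7)  (7,11)  (12,13)  (7,14)
take (1,5); skip (3,7); take (7,11); take (12,13); skip (7,14).
Selected 3 appointments.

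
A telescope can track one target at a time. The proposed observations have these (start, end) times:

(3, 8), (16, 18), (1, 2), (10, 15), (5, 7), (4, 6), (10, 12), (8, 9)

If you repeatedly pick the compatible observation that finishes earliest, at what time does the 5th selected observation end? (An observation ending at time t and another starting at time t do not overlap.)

18

Sort by end time and greedily take each interval whose start is ≥ the last chosen end.
By end time: (1,2), (4,6), (5,7), (3,8), (8,9), (10,12), (10,15), (16,18).
Pick (1,2); next start ≥ 2 → (4,6); next start ≥ 6 → (8,9); next start ≥ 9 → (10,12); next start ≥ 12 → (16,18).
Selected: (1,2) (4,6) (8,9) (10,12) (16,18)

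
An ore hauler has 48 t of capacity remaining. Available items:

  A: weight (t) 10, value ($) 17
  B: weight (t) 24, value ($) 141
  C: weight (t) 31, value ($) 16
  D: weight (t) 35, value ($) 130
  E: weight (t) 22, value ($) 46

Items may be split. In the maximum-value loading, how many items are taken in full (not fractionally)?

Sort by value per unit weight and fill in that order.
Order: B (141/24=5.88) > D (130/35=3.71) > E (46/22=2.09) > A (17/10=1.70) > C (16/31=0.52)
Fill: take B (24 @ 141) → take 24/35 of D → 89.14; 48/48 used.
1 item(s) taken whole; one partial (take 24/35 of D).

1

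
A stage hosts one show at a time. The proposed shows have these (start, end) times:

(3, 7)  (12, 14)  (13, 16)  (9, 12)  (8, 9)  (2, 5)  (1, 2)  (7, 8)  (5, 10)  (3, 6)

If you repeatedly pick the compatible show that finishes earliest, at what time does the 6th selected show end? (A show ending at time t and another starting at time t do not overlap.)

14

Order by finish time; keep every interval that doesn't clash with the previous kept one.
Sorted by end: (1,2)  (2,5)  (3,6)  (3,7)  (7,8)  (8,9)  (5,10)  (9,12)  (12,14)  (13,16)
take (1,2); take (2,5); take (7,8); take (8,9); skip (5,10); take (9,12); take (12,14); skip (13,16).
Selected: (1,2) (2,5) (7,8) (8,9) (9,12) (12,14)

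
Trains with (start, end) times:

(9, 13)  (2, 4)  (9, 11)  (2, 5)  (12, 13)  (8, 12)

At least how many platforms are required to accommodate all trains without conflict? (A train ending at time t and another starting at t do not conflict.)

3

Count concurrent intervals with a sweep; the peak is the room count.
Events (time:±→running): 2:+→1 2:+→2 4:-→1 5:-→0 8:+→1 9:+→2 9:+→3 … peak 3.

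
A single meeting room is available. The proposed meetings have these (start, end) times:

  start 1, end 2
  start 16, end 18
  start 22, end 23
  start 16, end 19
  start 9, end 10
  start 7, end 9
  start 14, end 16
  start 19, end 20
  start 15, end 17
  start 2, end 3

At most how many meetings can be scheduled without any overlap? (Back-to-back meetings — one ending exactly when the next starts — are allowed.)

Greedy by earliest finish: after sorting by end time, pick each interval compatible with the last pick.
Sorted by end: (1,2)  (2,3)  (7,9)  (9,10)  (14,16)  (15,17)  (16,18)  (16,19)  (19,20)  (22,23)
take (1,2); take (2,3); take (7,9); take (9,10); take (14,16); skip (15,17); take (16,18); take (19,20); take (22,23).
Selected 8 meetings.

8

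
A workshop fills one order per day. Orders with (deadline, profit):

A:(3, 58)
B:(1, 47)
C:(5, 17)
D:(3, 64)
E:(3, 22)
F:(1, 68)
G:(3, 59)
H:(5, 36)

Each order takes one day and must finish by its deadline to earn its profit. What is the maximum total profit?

244

Sort by profit descending; place each in the latest free slot ≤ its deadline.
By profit: F(d1,68), D(d3,64), G(d3,59), A(d3,58), B(d1,47), H(d5,36), E(d3,22), C(d5,17)
F→slot 1; D→slot 3; G→slot 2; A skipped; B skipped; H→slot 5; E skipped; C→slot 4.
Profit = 68 + 59 + 64 + 17 + 36 = 244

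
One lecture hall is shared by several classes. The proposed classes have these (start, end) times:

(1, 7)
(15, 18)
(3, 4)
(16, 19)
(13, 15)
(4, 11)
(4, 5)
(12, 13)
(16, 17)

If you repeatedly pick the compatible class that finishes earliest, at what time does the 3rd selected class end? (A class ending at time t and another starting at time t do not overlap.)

13

Sorted by end: (3,4)  (4,5)  (1,7)  (4,11)  (12,13)  (13,15)  (16,17)  (15,18)  (16,19)
take (3,4); take (4,5); skip (1,7); take (12,13); take (13,15); take (16,17); skip (16,19).
Selected: (3,4) (4,5) (12,13) (13,15) (16,17)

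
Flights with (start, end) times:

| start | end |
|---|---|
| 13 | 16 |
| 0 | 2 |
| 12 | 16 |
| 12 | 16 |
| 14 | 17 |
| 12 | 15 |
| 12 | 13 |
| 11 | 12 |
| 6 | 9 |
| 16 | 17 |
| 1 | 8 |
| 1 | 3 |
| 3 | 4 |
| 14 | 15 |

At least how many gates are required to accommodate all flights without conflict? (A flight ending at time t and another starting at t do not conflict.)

Events (time:±→running): 0:+→1 1:+→2 1:+→3 2:-→2 3:-→1 3:+→2 4:-→1 6:+→2 8:-→1 9:-→0 11:+→1 12:-→0 12:+→1 12:+→2 12:+→3 12:+→4 13:-→3 13:+→4 14:+→5 14:+→6 … peak 6.

6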